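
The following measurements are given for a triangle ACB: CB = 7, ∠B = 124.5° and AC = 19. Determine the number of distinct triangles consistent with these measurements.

1

CB·sin B = 7·sin(124.5°) ≈ 5.769.
Since ∠B is not acute, a triangle exists only if AC > CB; here AC > CB, so there is exactly one triangle.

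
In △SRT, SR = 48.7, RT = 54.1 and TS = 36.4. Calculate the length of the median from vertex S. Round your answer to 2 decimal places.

33.42

Median from S: ½√(2·TS² + 2·SR² − RT²) ≈ 33.416.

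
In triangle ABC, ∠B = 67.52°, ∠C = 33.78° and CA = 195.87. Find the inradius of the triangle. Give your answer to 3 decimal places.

r ≈ 43.401

The third angle is ∠A = 180° − ∠B − ∠C = 78.70°.
Law of sines: BC = CA·sin A/sin B ≈ 207.87.
Law of sines: AB = CA·sin C/sin B ≈ 117.86.
Area = ½·CA·BC·sin C ≈ 11319.
Semiperimeter s = (207.87+195.87+117.86)/2 = 260.8.
Inradius = area/s = 11319/260.8 ≈ 43.401.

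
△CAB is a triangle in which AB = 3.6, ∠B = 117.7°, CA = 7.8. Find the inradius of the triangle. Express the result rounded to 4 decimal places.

r ≈ 1.0304

Law of sines: sin C = AB·sin B/CA ≈ 0.40864.
Since CA ≥ AB, only the acute value applies: ∠C ≈ 24.12°.
Then ∠A = 180° − ∠B − ∠C ≈ 38.18°.
Law of sines gives BC = CA·sin A/sin B ≈ 5.4456.
Area = ½·CA·AB·sin A ≈ 8.6787.
Semiperimeter s = (3.6+5.4456+7.8)/2 = 8.4228.
Inradius = area/s = 8.6787/8.4228 ≈ 1.0304.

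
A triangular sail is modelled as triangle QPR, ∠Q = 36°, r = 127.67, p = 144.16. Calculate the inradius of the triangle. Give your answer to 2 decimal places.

30.28

By the law of cosines, q² = p² + r² − 2·p·r·cos Q = 7302, so q ≈ 85.452.
Area = ½·p·r·sin Q ≈ 5409.1.
Semiperimeter s = (85.452+144.16+127.67)/2 = 178.64.
Inradius = area/s = 5409.1/178.64 ≈ 30.279.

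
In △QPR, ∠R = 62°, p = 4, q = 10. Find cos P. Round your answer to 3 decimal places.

cos P ≈ 0.917

By the law of cosines, r² = q² + p² − 2·q·p·cos R = 78.442, so r ≈ 8.8568.
Law of cosines again: cos P = (r² + q² − p²)/(2·r·q) ≈ 0.91705, so ∠P ≈ 23.50°.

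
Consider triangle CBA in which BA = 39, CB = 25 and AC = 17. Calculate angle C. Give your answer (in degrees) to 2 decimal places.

By the law of cosines, cos C = (AC² + CB² − BA²) / (2·AC·CB) ≈ -0.71412, so ∠C ≈ 135.57°.

∠C ≈ 135.57°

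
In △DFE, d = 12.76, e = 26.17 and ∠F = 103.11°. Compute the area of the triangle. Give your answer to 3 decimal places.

area ≈ 162.613

Area = ½·e·d·sin F ≈ 162.61.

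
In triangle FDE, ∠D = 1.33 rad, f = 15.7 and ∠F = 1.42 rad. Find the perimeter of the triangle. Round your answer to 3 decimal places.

The third angle is ∠E = π − ∠F − ∠D = 0.392 rad.
Law of sines: d = f·sin D/sin F ≈ 15.422.
Law of sines: e = f·sin E/sin F ≈ 6.0609.
Semiperimeter s = (15.7+15.422+6.0609)/2 = 18.591.
Perimeter = 15.7 + 15.422 + 6.0609 = 37.183.

37.183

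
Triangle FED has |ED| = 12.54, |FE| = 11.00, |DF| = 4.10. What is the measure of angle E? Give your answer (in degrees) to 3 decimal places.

By the law of cosines, cos E = (|FE|² + |ED|² − |DF|²) / (2·|FE|·|ED|) ≈ 0.94766, so ∠E ≈ 18.62°.

∠E ≈ 18.619°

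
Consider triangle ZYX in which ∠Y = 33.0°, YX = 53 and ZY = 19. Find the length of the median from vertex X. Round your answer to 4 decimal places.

By the law of cosines, XZ² = ZY² + YX² − 2·ZY·YX·cos Y = 1480.9, so XZ ≈ 38.483.
Median from X: ½√(2·YX² + 2·XZ² − ZY²) ≈ 45.329.

m_X ≈ 45.3289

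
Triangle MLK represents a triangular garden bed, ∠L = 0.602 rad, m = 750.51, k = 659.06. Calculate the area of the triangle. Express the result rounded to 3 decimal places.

area ≈ 140052.827

Area = ½·k·m·sin L ≈ 1.4005e+05.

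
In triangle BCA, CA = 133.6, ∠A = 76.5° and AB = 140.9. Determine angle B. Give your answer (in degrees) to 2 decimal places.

49.82

By the law of cosines, BC² = CA² + AB² − 2·CA·AB·cos A = 28913, so BC ≈ 170.04.
Law of cosines again: cos B = (AB² + BC² − CA²)/(2·AB·BC) ≈ 0.64522, so ∠B ≈ 49.82°.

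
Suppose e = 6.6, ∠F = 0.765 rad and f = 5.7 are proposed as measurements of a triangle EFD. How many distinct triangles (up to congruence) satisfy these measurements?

2

e·sin F = 6.6·sin(0.765 rad) ≈ 4.571.
Since e sin F < f < e (4.571 < 5.7 < 6.6), two triangles exist.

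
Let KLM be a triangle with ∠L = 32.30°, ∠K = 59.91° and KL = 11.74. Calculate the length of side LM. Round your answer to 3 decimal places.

10.165

The third angle is ∠M = 180° − ∠K − ∠L = 87.79°.
Law of sines: LM = KL·sin K/sin M ≈ 10.165.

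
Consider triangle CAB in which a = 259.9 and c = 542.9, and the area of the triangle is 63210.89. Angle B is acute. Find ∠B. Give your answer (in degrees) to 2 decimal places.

From area = ½·c·a·sin B, we get sin B = 2·area/(c·a) ≈ 0.89597.
Taking the acute solution, ∠B ≈ 63.63°.

∠B ≈ 63.63°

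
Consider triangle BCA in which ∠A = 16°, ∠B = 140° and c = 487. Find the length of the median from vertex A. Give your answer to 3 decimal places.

622.512

The third angle is ∠C = 180° − ∠A − ∠B = 24.00°.
Law of sines: b = c·sin B/sin C ≈ 769.63.
Law of sines: a = c·sin A/sin C ≈ 330.03.
Median from A: ½√(2·b² + 2·c² − a²) ≈ 622.51.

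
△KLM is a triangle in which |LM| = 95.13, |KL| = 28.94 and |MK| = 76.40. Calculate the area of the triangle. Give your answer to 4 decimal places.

932.4911

Semiperimeter s = (95.13 + 76.4 + 28.94)/2 = 100.23.
Heron's formula: area = √(100.23·5.105·23.835·71.295) ≈ 932.49.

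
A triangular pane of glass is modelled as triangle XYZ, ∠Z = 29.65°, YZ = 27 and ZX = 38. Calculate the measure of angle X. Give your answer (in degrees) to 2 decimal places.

∠X ≈ 42.58°

By the law of cosines, XY² = YZ² + ZX² − 2·YZ·ZX·cos Z = 389.68, so XY ≈ 19.74.
Law of cosines again: cos X = (ZX² + XY² − YZ²)/(2·ZX·XY) ≈ 0.73632, so ∠X ≈ 42.58°.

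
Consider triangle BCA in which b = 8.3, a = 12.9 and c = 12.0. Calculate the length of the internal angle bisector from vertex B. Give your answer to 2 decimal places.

t_B ≈ 11.73

By the law of cosines, cos B = (c² + a² − b²) / (2·c·a) ≈ 0.78010, so ∠B ≈ 38.73°.
The bisector from B has length 2·c·a·cos(∠B/2)/(c+a) ≈ 11.73.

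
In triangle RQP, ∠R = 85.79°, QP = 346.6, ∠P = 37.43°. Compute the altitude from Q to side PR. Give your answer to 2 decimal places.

h_Q ≈ 210.66

The third angle is ∠Q = 180° − ∠P − ∠R = 56.78°.
Law of sines: PR = QP·sin Q/sin R ≈ 290.74.
Law of sines: RQ = QP·sin P/sin R ≈ 211.23.
Area = ½·QP·PR·sin P ≈ 30624.
The altitude from Q has length 2·area/PR ≈ 210.66.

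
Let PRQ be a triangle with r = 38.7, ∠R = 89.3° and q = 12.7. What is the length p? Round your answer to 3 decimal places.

36.712

Law of sines: sin Q = q·sin R/r ≈ 0.32814.
Since r ≥ q, only the acute value applies: ∠Q ≈ 19.16°.
Then ∠P = 180° − ∠R − ∠Q ≈ 71.54°.
Law of sines gives p = r·sin P/sin R ≈ 36.712.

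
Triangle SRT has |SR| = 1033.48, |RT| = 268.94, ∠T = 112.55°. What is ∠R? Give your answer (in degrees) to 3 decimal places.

∠R ≈ 53.544°

Law of sines: sin S = |RT|·sin T/|SR| ≈ 0.24033.
Since |SR| ≥ |RT|, only the acute value applies: ∠S ≈ 13.91°.
Then ∠R = 180° − ∠T − ∠S ≈ 53.54°.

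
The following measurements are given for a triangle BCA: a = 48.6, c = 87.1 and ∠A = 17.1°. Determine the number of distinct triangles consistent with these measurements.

2

c·sin A = 87.1·sin(17.1°) ≈ 25.61.
Since c sin A < a < c (25.61 < 48.6 < 87.1), two triangles exist.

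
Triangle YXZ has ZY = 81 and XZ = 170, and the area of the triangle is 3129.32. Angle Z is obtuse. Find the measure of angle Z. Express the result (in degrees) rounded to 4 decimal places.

From area = ½·XZ·ZY·sin Z, we get sin Z = 2·area/(XZ·ZY) ≈ 0.45451.
Taking the obtuse solution, ∠Z ≈ 152.97°.

∠Z ≈ 152.9664°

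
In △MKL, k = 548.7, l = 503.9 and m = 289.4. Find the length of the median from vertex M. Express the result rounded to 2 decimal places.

Median from M: ½√(2·k² + 2·l² − m²) ≈ 506.51.

506.51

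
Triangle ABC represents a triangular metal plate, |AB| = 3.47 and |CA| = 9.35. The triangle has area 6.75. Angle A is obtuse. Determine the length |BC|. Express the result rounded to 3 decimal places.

12.588

From area = ½·|CA|·|AB|·sin A, we get sin A = 2·area/(|CA|·|AB|) ≈ 0.41610.
Taking the obtuse solution, ∠A ≈ 155.41°.
Law of cosines then gives |BC| ≈ 12.588.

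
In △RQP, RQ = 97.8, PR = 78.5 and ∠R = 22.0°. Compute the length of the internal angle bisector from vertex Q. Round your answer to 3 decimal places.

t_Q ≈ 50.253

By the law of cosines, QP² = PR² + RQ² − 2·PR·RQ·cos R = 1490.6, so QP ≈ 38.608.
Law of cosines again: cos Q = (RQ² + QP² − PR²)/(2·RQ·QP) ≈ 0.64796, so ∠Q ≈ 49.61°.
The bisector from Q has length 2·RQ·QP·cos(∠Q/2)/(RQ+QP) ≈ 50.253.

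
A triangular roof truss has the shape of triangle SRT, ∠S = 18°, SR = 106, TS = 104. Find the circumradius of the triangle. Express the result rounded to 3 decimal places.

By the law of cosines, RT² = TS² + SR² − 2·TS·SR·cos S = 1083.1, so RT ≈ 32.911.
Area = ½·TS·SR·sin S ≈ 1703.3.
Circumradius = RT/(2 sin S) ≈ 53.25.

53.250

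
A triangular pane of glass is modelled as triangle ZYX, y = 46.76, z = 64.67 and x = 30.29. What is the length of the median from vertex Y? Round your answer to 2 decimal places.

m_Y ≈ 44.76

Median from Y: ½√(2·x² + 2·z² − y²) ≈ 44.757.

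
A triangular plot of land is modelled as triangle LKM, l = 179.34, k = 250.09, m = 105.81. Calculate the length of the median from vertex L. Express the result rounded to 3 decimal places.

Median from L: ½√(2·k² + 2·m² − l²) ≈ 169.79.

169.793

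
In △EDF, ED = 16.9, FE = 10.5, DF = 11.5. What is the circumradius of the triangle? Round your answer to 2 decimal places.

By the law of cosines, cos E = (FE² + ED² − DF²) / (2·FE·ED) ≈ 0.74277, so ∠E ≈ 42.03°.
Circumradius = DF/(2 sin E) ≈ 8.5879.

8.59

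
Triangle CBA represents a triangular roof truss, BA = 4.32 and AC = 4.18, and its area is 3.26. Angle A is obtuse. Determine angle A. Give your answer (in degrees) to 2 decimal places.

From area = ½·BA·AC·sin A, we get sin A = 2·area/(BA·AC) ≈ 0.36107.
Taking the obtuse solution, ∠A ≈ 158.83°.

158.83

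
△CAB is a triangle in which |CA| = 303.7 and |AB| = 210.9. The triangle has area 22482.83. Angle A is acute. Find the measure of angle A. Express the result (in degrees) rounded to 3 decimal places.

From area = ½·|CA|·|AB|·sin A, we get sin A = 2·area/(|CA|·|AB|) ≈ 0.70204.
Taking the acute solution, ∠A ≈ 44.59°.

44.591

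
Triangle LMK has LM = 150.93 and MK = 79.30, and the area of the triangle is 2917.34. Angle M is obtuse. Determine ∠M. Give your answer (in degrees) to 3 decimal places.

150.824

From area = ½·LM·MK·sin M, we get sin M = 2·area/(LM·MK) ≈ 0.48749.
Taking the obtuse solution, ∠M ≈ 150.82°.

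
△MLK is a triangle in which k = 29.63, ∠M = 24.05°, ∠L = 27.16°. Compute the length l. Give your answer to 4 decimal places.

17.3526

The third angle is ∠K = 180° − ∠M − ∠L = 128.79°.
Law of sines: l = k·sin L/sin K ≈ 17.353.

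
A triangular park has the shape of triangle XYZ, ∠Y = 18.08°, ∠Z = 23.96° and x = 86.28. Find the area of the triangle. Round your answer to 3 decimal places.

The third angle is ∠X = 180° − ∠Y − ∠Z = 137.96°.
Law of sines: y = x·sin Y/sin X ≈ 39.986.
Law of sines: z = x·sin Z/sin X ≈ 52.323.
Area = ½·x·y·sin Z ≈ 700.52.

700.517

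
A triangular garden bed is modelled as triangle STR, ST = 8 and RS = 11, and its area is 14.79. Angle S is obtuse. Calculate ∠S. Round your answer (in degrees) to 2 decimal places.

From area = ½·RS·ST·sin S, we get sin S = 2·area/(RS·ST) ≈ 0.33614.
Taking the obtuse solution, ∠S ≈ 160.36°.

160.36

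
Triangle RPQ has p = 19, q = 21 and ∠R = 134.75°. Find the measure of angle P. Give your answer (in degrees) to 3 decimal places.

∠P ≈ 21.431°

By the law of cosines, r² = p² + q² − 2·p·q·cos R = 1363.8, so r ≈ 36.93.
Law of cosines again: cos P = (q² + r² − p²)/(2·q·r) ≈ 0.93086, so ∠P ≈ 21.43°.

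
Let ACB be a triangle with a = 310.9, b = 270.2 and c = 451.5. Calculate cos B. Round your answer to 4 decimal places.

0.8104

By the law of cosines, cos B = (a² + c² − b²) / (2·a·c) ≈ 0.81036, so ∠B ≈ 35.87°.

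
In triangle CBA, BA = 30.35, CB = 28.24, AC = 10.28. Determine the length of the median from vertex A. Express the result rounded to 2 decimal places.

Median from A: ½√(2·BA² + 2·AC² − CB²) ≈ 17.721.

17.72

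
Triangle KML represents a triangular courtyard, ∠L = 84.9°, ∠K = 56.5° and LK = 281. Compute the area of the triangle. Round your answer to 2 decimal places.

The third angle is ∠M = 180° − ∠L − ∠K = 38.60°.
Law of sines: ML = LK·sin K/sin M ≈ 375.59.
Law of sines: KM = LK·sin L/sin M ≈ 448.62.
Area = ½·LK·ML·sin L ≈ 52561.

52561.25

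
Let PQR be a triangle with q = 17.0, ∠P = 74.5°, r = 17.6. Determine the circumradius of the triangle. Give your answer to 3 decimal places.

By the law of cosines, p² = q² + r² − 2·q·r·cos P = 438.84, so p ≈ 20.949.
Area = ½·q·r·sin P ≈ 144.16.
Circumradius = p/(2 sin P) ≈ 10.87.

10.870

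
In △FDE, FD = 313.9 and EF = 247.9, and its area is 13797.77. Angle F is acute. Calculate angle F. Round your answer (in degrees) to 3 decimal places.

From area = ½·EF·FD·sin F, we get sin F = 2·area/(EF·FD) ≈ 0.35463.
Taking the acute solution, ∠F ≈ 20.77°.

∠F ≈ 20.771°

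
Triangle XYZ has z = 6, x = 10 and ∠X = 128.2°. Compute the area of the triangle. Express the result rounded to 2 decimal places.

12.04

Law of sines: sin Z = z·sin X/x ≈ 0.47151.
Since x ≥ z, only the acute value applies: ∠Z ≈ 28.13°.
Then ∠Y = 180° − ∠X − ∠Z ≈ 23.67°.
Law of sines gives y = x·sin Y/sin X ≈ 5.1081.
Area = ½·x·z·sin Y ≈ 12.043.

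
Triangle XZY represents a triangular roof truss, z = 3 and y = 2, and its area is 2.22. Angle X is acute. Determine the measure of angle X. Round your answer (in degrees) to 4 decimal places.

From area = ½·z·y·sin X, we get sin X = 2·area/(z·y) ≈ 0.74000.
Taking the acute solution, ∠X ≈ 47.73°.

47.7314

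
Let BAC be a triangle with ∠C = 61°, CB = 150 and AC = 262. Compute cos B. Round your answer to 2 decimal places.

0.10

By the law of cosines, BA² = AC² + CB² − 2·AC·CB·cos C = 53038, so BA ≈ 230.3.
Law of cosines again: cos B = (CB² + BA² − AC²)/(2·CB·BA) ≈ 0.09978, so ∠B ≈ 84.27°.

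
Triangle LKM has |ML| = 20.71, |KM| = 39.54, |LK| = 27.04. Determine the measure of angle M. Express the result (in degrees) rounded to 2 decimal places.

By the law of cosines, cos M = (|KM|² + |ML|² − |LK|²) / (2·|KM|·|ML|) ≈ 0.77005, so ∠M ≈ 39.64°.

39.64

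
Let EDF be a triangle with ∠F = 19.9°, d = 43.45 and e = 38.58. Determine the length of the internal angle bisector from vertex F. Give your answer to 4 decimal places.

40.2557

By the law of cosines, f² = e² + d² − 2·e·d·cos F = 223.91, so f ≈ 14.964.
The bisector from F has length 2·e·d·cos(∠F/2)/(e+d) ≈ 40.256.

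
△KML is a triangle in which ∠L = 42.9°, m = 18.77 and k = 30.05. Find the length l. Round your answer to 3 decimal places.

20.711

By the law of cosines, l² = k² + m² − 2·k·m·cos L = 428.95, so l ≈ 20.711.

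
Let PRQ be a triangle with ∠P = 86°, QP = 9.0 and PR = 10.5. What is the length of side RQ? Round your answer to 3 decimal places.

By the law of cosines, RQ² = QP² + PR² − 2·QP·PR·cos P = 178.07, so RQ ≈ 13.344.

13.344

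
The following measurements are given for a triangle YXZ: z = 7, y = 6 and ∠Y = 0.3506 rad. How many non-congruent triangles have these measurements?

2

z·sin Y = 7·sin(0.3506 rad) ≈ 2.404.
Since z sin Y < y < z (2.404 < 6 < 7), two triangles exist.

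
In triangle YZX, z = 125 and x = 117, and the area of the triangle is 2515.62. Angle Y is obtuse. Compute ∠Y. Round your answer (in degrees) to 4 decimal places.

From area = ½·z·x·sin Y, we get sin Y = 2·area/(z·x) ≈ 0.34402.
Taking the obtuse solution, ∠Y ≈ 159.88°.

159.8782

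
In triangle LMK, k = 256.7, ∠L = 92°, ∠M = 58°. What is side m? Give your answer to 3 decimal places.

435.388

The third angle is ∠K = 180° − ∠L − ∠M = 30.00°.
Law of sines: m = k·sin M/sin K ≈ 435.39.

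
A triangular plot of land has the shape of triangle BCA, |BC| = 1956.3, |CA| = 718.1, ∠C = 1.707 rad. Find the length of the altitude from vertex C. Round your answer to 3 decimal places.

By the law of cosines, |AB|² = |BC|² + |CA|² − 2·|BC|·|CA|·cos C = 4.7243e+06, so |AB| ≈ 2173.5.
Area = ½·|BC|·|CA|·sin C ≈ 6.959e+05.
The altitude from C has length 2·area/|AB| ≈ 640.34.

h_C ≈ 640.342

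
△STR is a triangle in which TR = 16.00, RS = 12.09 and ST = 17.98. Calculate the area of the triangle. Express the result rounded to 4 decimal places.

Semiperimeter s = (16 + 12.09 + 17.98)/2 = 23.035.
Heron's formula: area = √(23.035·7.035·10.945·5.055) ≈ 94.688.

area ≈ 94.6879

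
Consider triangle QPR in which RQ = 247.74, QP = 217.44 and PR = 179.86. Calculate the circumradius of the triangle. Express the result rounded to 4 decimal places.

By the law of cosines, cos Q = (RQ² + QP² − PR²) / (2·RQ·QP) ≈ 0.70826, so ∠Q ≈ 44.91°.
Circumradius = PR/(2 sin Q) ≈ 127.39.

127.3878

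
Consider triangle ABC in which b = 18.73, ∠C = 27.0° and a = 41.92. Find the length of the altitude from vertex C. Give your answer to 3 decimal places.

By the law of cosines, c² = a² + b² − 2·a·b·cos C = 708.93, so c ≈ 26.626.
Area = ½·a·b·sin C ≈ 178.23.
The altitude from C has length 2·area/c ≈ 13.388.

h_C ≈ 13.388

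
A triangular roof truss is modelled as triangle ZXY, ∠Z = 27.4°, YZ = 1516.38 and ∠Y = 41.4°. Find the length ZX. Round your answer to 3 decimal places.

1075.592

The third angle is ∠X = 180° − ∠Y − ∠Z = 111.20°.
Law of sines: ZX = YZ·sin Y/sin X ≈ 1075.6.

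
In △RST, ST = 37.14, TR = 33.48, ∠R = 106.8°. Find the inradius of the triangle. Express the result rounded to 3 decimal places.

Law of sines: sin S = TR·sin R/ST ≈ 0.86298.
Since ST ≥ TR, only the acute value applies: ∠S ≈ 59.65°.
Then ∠T = 180° − ∠R − ∠S ≈ 13.55°.
Law of sines gives RS = ST·sin T/sin R ≈ 9.0878.
Area = ½·ST·TR·sin T ≈ 145.64.
Semiperimeter s = (37.14+33.48+9.0878)/2 = 39.854.
Inradius = area/s = 145.64/39.854 ≈ 3.6543.

3.654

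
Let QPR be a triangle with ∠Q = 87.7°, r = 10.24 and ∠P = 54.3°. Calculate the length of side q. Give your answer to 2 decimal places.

The third angle is ∠R = 180° − ∠Q − ∠P = 38.00°.
Law of sines: q = r·sin Q/sin R ≈ 16.619.

16.62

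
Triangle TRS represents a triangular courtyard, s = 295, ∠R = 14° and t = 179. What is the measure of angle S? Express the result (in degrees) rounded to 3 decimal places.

By the law of cosines, r² = s² + t² − 2·s·t·cos R = 16593, so r ≈ 128.81.
Law of cosines again: cos S = (t² + r² − s²)/(2·t·r) ≈ -0.83250, so ∠S ≈ 146.36°.

146.356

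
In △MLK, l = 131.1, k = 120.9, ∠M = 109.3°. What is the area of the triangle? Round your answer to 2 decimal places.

area ≈ 7479.62

Area = ½·l·k·sin M ≈ 7479.6.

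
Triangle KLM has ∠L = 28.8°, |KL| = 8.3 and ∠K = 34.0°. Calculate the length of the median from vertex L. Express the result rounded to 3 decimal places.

The third angle is ∠M = 180° − ∠K − ∠L = 117.20°.
Law of sines: |LM| = |KL|·sin K/sin M ≈ 5.2184.
Law of sines: |MK| = |KL|·sin L/sin M ≈ 4.4957.
Median from L: ½√(2·|KL|² + 2·|LM|² − |MK|²) ≈ 6.558.

m_L ≈ 6.558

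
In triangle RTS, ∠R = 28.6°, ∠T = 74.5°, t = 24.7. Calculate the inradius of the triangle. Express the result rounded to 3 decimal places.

4.766

The third angle is ∠S = 180° − ∠R − ∠T = 76.90°.
Law of sines: r = t·sin R/sin T ≈ 12.27.
Law of sines: s = t·sin S/sin T ≈ 24.965.
Area = ½·t·r·sin S ≈ 147.59.
Semiperimeter p = (12.27+24.7+24.965)/2 = 30.968.
Inradius = area/p = 147.59/30.968 ≈ 4.766.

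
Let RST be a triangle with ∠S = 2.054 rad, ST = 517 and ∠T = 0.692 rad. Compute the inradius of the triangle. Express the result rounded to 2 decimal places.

153.03

The third angle is ∠R = π − ∠S − ∠T = 0.396 rad.
Law of sines: TR = ST·sin S/sin R ≈ 1188.
Law of sines: RS = ST·sin T/sin R ≈ 856.06.
Area = ½·ST·TR·sin T ≈ 1.9596e+05.
Semiperimeter s = (517+1188+856.06)/2 = 1280.5.
Inradius = area/s = 1.9596e+05/1280.5 ≈ 153.03.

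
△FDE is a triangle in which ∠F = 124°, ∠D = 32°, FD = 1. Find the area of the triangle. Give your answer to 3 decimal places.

The third angle is ∠E = 180° − ∠F − ∠D = 24.00°.
Law of sines: DE = FD·sin F/sin E ≈ 2.0383.
Law of sines: EF = FD·sin D/sin E ≈ 1.3029.
Area = ½·FD·DE·sin D ≈ 0.54006.

area ≈ 0.540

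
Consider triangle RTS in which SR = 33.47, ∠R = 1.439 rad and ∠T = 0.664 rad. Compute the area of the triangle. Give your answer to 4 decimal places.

The third angle is ∠S = π − ∠R − ∠T = 1.039 rad.
Law of sines: TS = SR·sin R/sin T ≈ 53.839.
Law of sines: RT = SR·sin S/sin T ≈ 46.799.
Area = ½·SR·TS·sin S ≈ 776.39.

776.3860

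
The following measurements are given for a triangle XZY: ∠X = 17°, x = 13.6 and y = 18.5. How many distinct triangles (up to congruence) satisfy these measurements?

y·sin X = 18.5·sin(17°) ≈ 5.409.
Since y sin X < x < y (5.409 < 13.6 < 18.5), two triangles exist.

2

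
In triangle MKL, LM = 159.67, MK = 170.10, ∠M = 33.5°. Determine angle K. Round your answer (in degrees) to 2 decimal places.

67.25

By the law of cosines, KL² = LM² + MK² − 2·LM·MK·cos M = 9132.1, so KL ≈ 95.562.
Law of cosines again: cos K = (MK² + KL² − LM²)/(2·MK·KL) ≈ 0.38670, so ∠K ≈ 67.25°.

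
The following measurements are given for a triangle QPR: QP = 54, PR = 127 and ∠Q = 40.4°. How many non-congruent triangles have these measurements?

1

QP·sin Q = 54·sin(40.4°) ≈ 35.
Since PR ≥ QP, exactly one triangle exists.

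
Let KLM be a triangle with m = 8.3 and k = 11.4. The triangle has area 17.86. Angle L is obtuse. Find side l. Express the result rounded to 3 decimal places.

From area = ½·m·k·sin L, we get sin L = 2·area/(m·k) ≈ 0.37751.
Taking the obtuse solution, ∠L ≈ 2.754 rad.
Law of cosines then gives l ≈ 19.341.

19.341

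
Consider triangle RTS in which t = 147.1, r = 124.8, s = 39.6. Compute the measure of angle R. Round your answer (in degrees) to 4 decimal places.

∠R ≈ 49.0766°

By the law of cosines, cos R = (t² + s² − r²) / (2·t·s) ≈ 0.65505, so ∠R ≈ 49.08°.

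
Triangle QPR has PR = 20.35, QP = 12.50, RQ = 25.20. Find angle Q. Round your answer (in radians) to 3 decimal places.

0.929

By the law of cosines, cos Q = (RQ² + QP² − PR²) / (2·RQ·QP) ≈ 0.59868, so ∠Q ≈ 0.929 rad.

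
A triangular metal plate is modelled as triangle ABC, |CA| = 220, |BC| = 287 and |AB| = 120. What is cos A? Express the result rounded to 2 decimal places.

By the law of cosines, cos A = (|CA|² + |AB|² − |BC|²) / (2·|CA|·|AB|) ≈ -0.37062, so ∠A ≈ 111.75°.

cos A ≈ -0.37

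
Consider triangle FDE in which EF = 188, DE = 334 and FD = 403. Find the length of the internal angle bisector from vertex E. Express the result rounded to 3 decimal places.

By the law of cosines, cos E = (DE² + EF² − FD²) / (2·DE·EF) ≈ -0.12350, so ∠E ≈ 97.09°.
The bisector from E has length 2·DE·EF·cos(∠E/2)/(DE+EF) ≈ 159.27.

159.267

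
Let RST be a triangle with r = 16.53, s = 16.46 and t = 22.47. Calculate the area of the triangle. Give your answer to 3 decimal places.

Semiperimeter p = (16.53 + 16.46 + 22.47)/2 = 27.73.
Heron's formula: area = √(27.73·11.2·11.27·5.26) ≈ 135.69.

135.687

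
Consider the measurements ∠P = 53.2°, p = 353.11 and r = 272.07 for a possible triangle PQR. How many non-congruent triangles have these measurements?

1

r·sin P = 272.07·sin(53.2°) ≈ 217.9.
Since p ≥ r, exactly one triangle exists.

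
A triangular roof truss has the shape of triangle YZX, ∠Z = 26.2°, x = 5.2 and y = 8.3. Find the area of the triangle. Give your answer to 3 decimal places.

area ≈ 9.528

Area = ½·x·y·sin Z ≈ 9.5277.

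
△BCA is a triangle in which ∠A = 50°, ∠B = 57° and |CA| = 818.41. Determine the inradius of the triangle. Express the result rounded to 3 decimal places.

The third angle is ∠C = 180° − ∠A − ∠B = 73.00°.
Law of sines: |AB| = |CA|·sin C/sin B ≈ 933.2.
Law of sines: |BC| = |CA|·sin A/sin B ≈ 747.54.
Area = ½·|CA|·|AB|·sin A ≈ 2.9253e+05.
Semiperimeter s = (818.41+933.2+747.54)/2 = 1249.6.
Inradius = area/s = 2.9253e+05/1249.6 ≈ 234.1.

r ≈ 234.104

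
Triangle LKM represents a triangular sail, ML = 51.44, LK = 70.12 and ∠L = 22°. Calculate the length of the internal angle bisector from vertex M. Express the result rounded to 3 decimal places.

By the law of cosines, KM² = ML² + LK² − 2·ML·LK·cos L = 874.23, so KM ≈ 29.567.
Law of cosines again: cos M = (KM² + ML² − LK²)/(2·KM·ML) ≈ -0.45909, so ∠M ≈ 117.33°.
The bisector from M has length 2·KM·ML·cos(∠M/2)/(KM+ML) ≈ 19.528.

t_M ≈ 19.528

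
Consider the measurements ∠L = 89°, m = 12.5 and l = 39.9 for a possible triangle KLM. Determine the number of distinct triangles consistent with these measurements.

m·sin L = 12.5·sin(89°) ≈ 12.5.
Since l ≥ m, exactly one triangle exists.

1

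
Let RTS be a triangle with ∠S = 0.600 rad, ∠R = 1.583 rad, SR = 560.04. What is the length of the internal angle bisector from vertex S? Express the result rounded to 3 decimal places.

The third angle is ∠T = π − ∠S − ∠R = 0.959 rad.
Law of sines: TS = SR·sin R/sin T ≈ 684.27.
Law of sines: RT = SR·sin S/sin T ≈ 386.4.
The bisector from S has length 2·TS·SR·cos(∠S/2)/(TS+SR) ≈ 588.44.

t_S ≈ 588.444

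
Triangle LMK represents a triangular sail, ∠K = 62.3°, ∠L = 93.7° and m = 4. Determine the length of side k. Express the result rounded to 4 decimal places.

8.7073

The third angle is ∠M = 180° − ∠K − ∠L = 24.00°.
Law of sines: k = m·sin K/sin M ≈ 8.7073.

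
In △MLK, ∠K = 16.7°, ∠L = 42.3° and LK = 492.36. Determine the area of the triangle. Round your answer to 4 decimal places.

area ≈ 27347.6602

The third angle is ∠M = 180° − ∠L − ∠K = 121.00°.
Law of sines: KM = LK·sin L/sin M ≈ 386.58.
Law of sines: ML = LK·sin K/sin M ≈ 165.06.
Area = ½·LK·KM·sin K ≈ 27348.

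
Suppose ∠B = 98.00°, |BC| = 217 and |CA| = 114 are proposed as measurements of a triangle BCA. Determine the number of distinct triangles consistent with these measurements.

0

|BC|·sin B = 217·sin(98.00°) ≈ 214.9.
Since ∠B is not acute, a triangle exists only if |CA| > |BC|; here |CA| ≤ |BC|, so there is no triangle.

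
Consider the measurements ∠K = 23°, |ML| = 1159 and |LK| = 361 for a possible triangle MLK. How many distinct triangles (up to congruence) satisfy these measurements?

|LK|·sin K = 361·sin(23°) ≈ 141.1.
Since |ML| ≥ |LK|, exactly one triangle exists.

1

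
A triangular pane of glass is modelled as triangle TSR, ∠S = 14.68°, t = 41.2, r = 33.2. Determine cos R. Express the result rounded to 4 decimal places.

By the law of cosines, s² = r² + t² − 2·r·t·cos S = 153.3, so s ≈ 12.382.
Law of cosines again: cos R = (t² + s² − r²)/(2·t·s) ≈ 0.73365, so ∠R ≈ 42.81°.

0.7337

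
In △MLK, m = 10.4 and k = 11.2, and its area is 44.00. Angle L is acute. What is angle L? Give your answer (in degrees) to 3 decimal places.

From area = ½·k·m·sin L, we get sin L = 2·area/(k·m) ≈ 0.75549.
Taking the acute solution, ∠L ≈ 49.07°.

49.069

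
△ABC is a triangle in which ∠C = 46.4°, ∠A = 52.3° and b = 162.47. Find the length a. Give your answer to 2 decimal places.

130.05

The third angle is ∠B = 180° − ∠C − ∠A = 81.30°.
Law of sines: a = b·sin A/sin B ≈ 130.05.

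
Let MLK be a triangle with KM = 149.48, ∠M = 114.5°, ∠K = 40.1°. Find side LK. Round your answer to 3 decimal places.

The third angle is ∠L = 180° − ∠K − ∠M = 25.40°.
Law of sines: LK = KM·sin M/sin L ≈ 317.11.

317.113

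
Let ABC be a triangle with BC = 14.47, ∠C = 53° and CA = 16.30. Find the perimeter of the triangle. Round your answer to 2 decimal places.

perimeter ≈ 44.60

By the law of cosines, AB² = BC² + CA² − 2·BC·CA·cos C = 191.18, so AB ≈ 13.827.
Semiperimeter s = (14.47+16.3+13.827)/2 = 22.298.
Perimeter = 14.47 + 16.3 + 13.827 = 44.597.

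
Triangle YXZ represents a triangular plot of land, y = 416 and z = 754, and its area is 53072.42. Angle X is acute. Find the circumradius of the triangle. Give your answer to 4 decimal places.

From area = ½·z·y·sin X, we get sin X = 2·area/(z·y) ≈ 0.33840.
Taking the acute solution, ∠X ≈ 19.78°.
Law of cosines then gives x ≈ 388.92.
Circumradius = x/(2 sin X) ≈ 574.63.

R ≈ 574.6342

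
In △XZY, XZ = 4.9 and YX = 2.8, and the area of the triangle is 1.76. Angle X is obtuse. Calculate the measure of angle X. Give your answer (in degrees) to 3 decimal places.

From area = ½·YX·XZ·sin X, we get sin X = 2·area/(YX·XZ) ≈ 0.25656.
Taking the obtuse solution, ∠X ≈ 165.13°.

∠X ≈ 165.134°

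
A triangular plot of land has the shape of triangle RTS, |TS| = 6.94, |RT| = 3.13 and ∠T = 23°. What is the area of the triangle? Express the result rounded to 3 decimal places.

Area = ½·|RT|·|TS|·sin T ≈ 4.2438.

area ≈ 4.244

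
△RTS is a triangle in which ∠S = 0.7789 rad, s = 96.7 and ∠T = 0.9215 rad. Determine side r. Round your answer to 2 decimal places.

136.50

The third angle is ∠R = π − ∠T − ∠S = 1.4412 rad.
Law of sines: r = s·sin R/sin S ≈ 136.5.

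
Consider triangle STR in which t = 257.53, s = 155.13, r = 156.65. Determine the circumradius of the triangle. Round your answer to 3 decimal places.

By the law of cosines, cos S = (t² + r² − s²) / (2·t·r) ≈ 0.82787, so ∠S ≈ 34.12°.
Circumradius = s/(2 sin S) ≈ 138.28.

138.280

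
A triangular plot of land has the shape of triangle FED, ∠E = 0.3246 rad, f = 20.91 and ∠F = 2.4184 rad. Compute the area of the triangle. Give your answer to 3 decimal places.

area ≈ 40.891

The third angle is ∠D = π − ∠F − ∠E = 0.3986 rad.
Law of sines: e = f·sin E/sin F ≈ 10.077.
Law of sines: d = f·sin D/sin F ≈ 12.263.
Area = ½·f·e·sin D ≈ 40.891.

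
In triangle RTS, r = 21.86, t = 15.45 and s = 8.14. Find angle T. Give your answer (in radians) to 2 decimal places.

0.54

By the law of cosines, cos T = (s² + r² − t²) / (2·s·r) ≈ 0.85820, so ∠T ≈ 0.5390 rad.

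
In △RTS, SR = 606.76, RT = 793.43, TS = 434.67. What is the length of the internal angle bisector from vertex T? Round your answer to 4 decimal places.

By the law of cosines, cos T = (RT² + TS² − SR²) / (2·RT·TS) ≈ 0.65285, so ∠T ≈ 49.24°.
The bisector from T has length 2·RT·TS·cos(∠T/2)/(RT+TS) ≈ 510.58.

510.5832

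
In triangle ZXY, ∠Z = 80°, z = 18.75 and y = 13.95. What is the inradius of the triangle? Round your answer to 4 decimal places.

4.3561

Law of sines: sin Y = y·sin Z/z ≈ 0.73270.
Since z ≥ y, only the acute value applies: ∠Y ≈ 47.11°.
Then ∠X = 180° − ∠Z − ∠Y ≈ 52.89°.
Law of sines gives x = z·sin X/sin Z ≈ 15.183.
Area = ½·z·y·sin X ≈ 104.29.
Semiperimeter s = (18.75+15.183+13.95)/2 = 23.941.
Inradius = area/s = 104.29/23.941 ≈ 4.3561.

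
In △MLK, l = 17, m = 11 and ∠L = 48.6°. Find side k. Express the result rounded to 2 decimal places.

Law of sines: sin M = m·sin L/l ≈ 0.48537.
Since l ≥ m, only the acute value applies: ∠M ≈ 29.04°.
Then ∠K = 180° − ∠L − ∠M ≈ 102.36°.
Law of sines gives k = l·sin K/sin L ≈ 22.138.

22.14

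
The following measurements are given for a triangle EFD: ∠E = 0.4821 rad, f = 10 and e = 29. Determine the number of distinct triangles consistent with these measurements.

1

f·sin E = 10·sin(0.4821 rad) ≈ 4.636.
Since e ≥ f, exactly one triangle exists.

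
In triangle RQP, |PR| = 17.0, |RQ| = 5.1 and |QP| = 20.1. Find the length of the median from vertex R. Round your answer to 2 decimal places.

Median from R: ½√(2·|PR|² + 2·|RQ|² − |QP|²) ≈ 7.5168.

7.52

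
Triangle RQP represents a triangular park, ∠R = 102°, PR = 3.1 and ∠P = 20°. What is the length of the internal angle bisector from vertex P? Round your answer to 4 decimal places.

The third angle is ∠Q = 180° − ∠P − ∠R = 58.00°.
Law of sines: QP = PR·sin R/sin Q ≈ 3.5756.
Law of sines: RQ = PR·sin P/sin Q ≈ 1.2502.
The bisector from P has length 2·QP·PR·cos(∠P/2)/(QP+PR) ≈ 3.2704.

t_P ≈ 3.2704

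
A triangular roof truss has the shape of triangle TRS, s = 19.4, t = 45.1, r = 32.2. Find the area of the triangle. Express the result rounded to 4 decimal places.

271.0507

Semiperimeter p = (45.1 + 32.2 + 19.4)/2 = 48.35.
Heron's formula: area = √(48.35·3.25·16.15·28.95) ≈ 271.05.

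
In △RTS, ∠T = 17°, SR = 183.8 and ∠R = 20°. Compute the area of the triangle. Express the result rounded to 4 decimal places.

The third angle is ∠S = 180° − ∠R − ∠T = 143.00°.
Law of sines: TS = SR·sin R/sin T ≈ 215.01.
Law of sines: RT = SR·sin S/sin T ≈ 378.33.
Area = ½·SR·TS·sin S ≈ 11892.

area ≈ 11891.6026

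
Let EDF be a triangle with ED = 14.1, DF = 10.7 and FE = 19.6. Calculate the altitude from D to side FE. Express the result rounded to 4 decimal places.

Semiperimeter s = (10.7 + 19.6 + 14.1)/2 = 22.2.
Heron's formula: area = √(22.2·11.5·2.6·8.1) ≈ 73.325.
The altitude from D has length 2·area/FE ≈ 7.4822.

7.4822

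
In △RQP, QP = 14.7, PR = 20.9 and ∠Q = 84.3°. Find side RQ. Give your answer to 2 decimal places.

Law of sines: sin R = QP·sin Q/PR ≈ 0.69987.
Since PR ≥ QP, only the acute value applies: ∠R ≈ 44.42°.
Then ∠P = 180° − ∠Q − ∠R ≈ 51.28°.
Law of sines gives RQ = PR·sin P/sin Q ≈ 16.388.

16.39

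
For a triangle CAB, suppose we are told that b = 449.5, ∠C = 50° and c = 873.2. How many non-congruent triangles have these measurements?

b·sin C = 449.5·sin(50°) ≈ 344.3.
Since c ≥ b, exactly one triangle exists.

1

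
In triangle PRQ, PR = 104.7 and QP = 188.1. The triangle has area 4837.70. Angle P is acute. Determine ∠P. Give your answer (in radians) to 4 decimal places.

From area = ½·QP·PR·sin P, we get sin P = 2·area/(QP·PR) ≈ 0.49128.
Taking the acute solution, ∠P ≈ 0.514 rad.

0.5136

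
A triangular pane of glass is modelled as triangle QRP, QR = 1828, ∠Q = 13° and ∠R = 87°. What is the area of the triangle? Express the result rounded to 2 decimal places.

The third angle is ∠P = 180° − ∠Q − ∠R = 80.00°.
Law of sines: RP = QR·sin Q/sin P ≈ 417.55.
Law of sines: PQ = QR·sin R/sin P ≈ 1853.7.
Area = ½·QR·RP·sin R ≈ 3.8112e+05.

area ≈ 381121.43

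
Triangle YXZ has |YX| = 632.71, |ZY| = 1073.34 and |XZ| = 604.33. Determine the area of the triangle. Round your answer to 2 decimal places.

164964.88

Semiperimeter s = (604.33 + 1073.3 + 632.71)/2 = 1155.2.
Heron's formula: area = √(1155.2·550.86·81.85·522.48) ≈ 1.6496e+05.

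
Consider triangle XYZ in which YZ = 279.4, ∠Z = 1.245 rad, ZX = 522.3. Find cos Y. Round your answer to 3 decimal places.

By the law of cosines, XY² = YZ² + ZX² − 2·YZ·ZX·cos Z = 2.5745e+05, so XY ≈ 507.39.
Law of cosines again: cos Y = (XY² + YZ² − ZX²)/(2·XY·YZ) ≈ 0.22119, so ∠Y ≈ 1.348 rad.

0.221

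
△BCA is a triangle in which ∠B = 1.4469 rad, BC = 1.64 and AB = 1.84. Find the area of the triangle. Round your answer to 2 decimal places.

Area = ½·AB·BC·sin B ≈ 1.4972.

area ≈ 1.50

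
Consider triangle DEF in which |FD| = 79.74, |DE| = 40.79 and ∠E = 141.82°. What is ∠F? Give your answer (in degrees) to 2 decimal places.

Law of sines: sin F = |DE|·sin E/|FD| ≈ 0.31620.
Since |FD| ≥ |DE|, only the acute value applies: ∠F ≈ 18.43°.
Then ∠D = 180° − ∠E − ∠F ≈ 19.75°.

∠F ≈ 18.43°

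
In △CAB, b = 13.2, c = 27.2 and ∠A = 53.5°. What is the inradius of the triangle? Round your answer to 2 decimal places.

By the law of cosines, a² = b² + c² − 2·b·c·cos A = 486.95, so a ≈ 22.067.
Area = ½·b·c·sin A ≈ 144.31.
Semiperimeter s = (27.2+22.067+13.2)/2 = 31.233.
Inradius = area/s = 144.31/31.233 ≈ 4.6203.

4.62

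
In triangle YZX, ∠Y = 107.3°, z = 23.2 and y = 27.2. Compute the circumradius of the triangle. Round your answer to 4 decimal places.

Law of sines: sin Z = z·sin Y/y ≈ 0.81435.
Since y ≥ z, only the acute value applies: ∠Z ≈ 54.52°.
Then ∠X = 180° − ∠Y − ∠Z ≈ 18.18°.
Law of sines gives x = y·sin X/sin Y ≈ 8.8869.
Circumradius = y/(2 sin Y) ≈ 14.244.

R ≈ 14.2444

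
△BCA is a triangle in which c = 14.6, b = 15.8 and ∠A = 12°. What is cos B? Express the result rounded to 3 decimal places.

By the law of cosines, a² = b² + c² − 2·b·c·cos A = 11.522, so a ≈ 3.3944.
Law of cosines again: cos B = (c² + a² − b²)/(2·c·a) ≈ -0.25181, so ∠B ≈ 104.58°.

cos B ≈ -0.252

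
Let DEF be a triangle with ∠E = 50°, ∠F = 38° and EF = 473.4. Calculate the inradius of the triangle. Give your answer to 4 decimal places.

The third angle is ∠D = 180° − ∠E − ∠F = 92.00°.
Law of sines: FD = EF·sin E/sin D ≈ 362.87.
Law of sines: DE = EF·sin F/sin D ≈ 291.63.
Area = ½·EF·FD·sin F ≈ 52879.
Semiperimeter s = (473.4+362.87+291.63)/2 = 563.95.
Inradius = area/s = 52879/563.95 ≈ 93.766.

r ≈ 93.7664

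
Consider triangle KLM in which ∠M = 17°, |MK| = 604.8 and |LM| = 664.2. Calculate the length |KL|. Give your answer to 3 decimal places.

By the law of cosines, |KL|² = |LM|² + |MK|² − 2·|LM|·|MK|·cos M = 38634, so |KL| ≈ 196.55.

196.555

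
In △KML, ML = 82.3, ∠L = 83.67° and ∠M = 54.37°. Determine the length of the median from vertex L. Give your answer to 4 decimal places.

68.1882

The third angle is ∠K = 180° − ∠M − ∠L = 41.96°.
Law of sines: LK = ML·sin M/sin K ≈ 100.05.
Law of sines: KM = ML·sin L/sin K ≈ 122.34.
Median from L: ½√(2·ML² + 2·LK² − KM²) ≈ 68.188.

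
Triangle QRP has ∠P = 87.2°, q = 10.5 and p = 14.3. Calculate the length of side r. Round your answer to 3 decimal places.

Law of sines: sin Q = q·sin P/p ≈ 0.73339.
Since p ≥ q, only the acute value applies: ∠Q ≈ 47.17°.
Then ∠R = 180° − ∠P − ∠Q ≈ 45.63°.
Law of sines gives r = p·sin R/sin P ≈ 10.234.

10.234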